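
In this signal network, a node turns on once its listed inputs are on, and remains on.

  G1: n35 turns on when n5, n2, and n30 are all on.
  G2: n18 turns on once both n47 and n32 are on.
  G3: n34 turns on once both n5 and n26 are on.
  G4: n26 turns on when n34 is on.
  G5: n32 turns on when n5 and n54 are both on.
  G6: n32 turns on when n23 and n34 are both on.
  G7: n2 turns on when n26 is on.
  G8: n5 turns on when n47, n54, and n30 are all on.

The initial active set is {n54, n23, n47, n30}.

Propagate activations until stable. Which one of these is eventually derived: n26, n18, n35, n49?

n18

n47, n54, and n30 are on, so n5 turns on (G8).
G5: n5 and n54 on → n32 on.
G2: n47 and n32 on → n18 on.
No rule produces n49, and it is not given. n35 would need n5, n2, and n30 (G1), but n2 never turns on. n26 would need n34 (G4), but n34 never turns on.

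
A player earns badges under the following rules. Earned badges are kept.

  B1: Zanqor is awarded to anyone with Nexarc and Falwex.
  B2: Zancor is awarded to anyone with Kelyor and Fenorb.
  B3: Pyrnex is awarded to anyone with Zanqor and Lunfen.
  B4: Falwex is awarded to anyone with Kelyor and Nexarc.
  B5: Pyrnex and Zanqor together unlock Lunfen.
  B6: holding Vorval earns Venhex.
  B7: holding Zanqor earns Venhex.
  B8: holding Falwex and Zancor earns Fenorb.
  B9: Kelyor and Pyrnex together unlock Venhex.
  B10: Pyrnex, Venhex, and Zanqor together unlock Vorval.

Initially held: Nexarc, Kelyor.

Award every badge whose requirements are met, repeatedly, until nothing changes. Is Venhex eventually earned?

Yes

With Kelyor and Nexarc, Falwex is earned (B4).
With Nexarc and Falwex, Zanqor is earned (B1).
With Zanqor, Venhex is earned (B7).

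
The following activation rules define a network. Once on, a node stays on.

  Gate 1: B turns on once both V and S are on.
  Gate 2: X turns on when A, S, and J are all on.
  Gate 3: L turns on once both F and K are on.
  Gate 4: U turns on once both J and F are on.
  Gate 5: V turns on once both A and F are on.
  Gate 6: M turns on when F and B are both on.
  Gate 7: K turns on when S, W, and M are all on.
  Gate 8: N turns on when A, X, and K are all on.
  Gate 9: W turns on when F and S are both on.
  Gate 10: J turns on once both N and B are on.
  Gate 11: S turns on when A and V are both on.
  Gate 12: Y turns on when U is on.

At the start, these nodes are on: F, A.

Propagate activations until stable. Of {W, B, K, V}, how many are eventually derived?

A and F are on, so V turns on (Gate 5).
A and V are on, so S turns on (Gate 11).
F and S are on, so W turns on (Gate 9).
V and S are on, so B turns on (Gate 1).
F and B are on, so M turns on (Gate 6).
Gate 7: S, W, and M on → K on.
W: reached.
B: reached.
K: reached.
V: reached.
All 4 are reached.

4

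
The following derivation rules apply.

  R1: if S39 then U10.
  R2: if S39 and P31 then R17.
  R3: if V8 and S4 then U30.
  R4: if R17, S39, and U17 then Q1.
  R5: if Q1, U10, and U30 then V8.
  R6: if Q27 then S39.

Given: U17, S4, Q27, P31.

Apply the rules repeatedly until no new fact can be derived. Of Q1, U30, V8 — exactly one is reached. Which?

Q1

Q27 holds, so S39 follows (R6).
S39 and P31 hold, so R17 follows (R2).
R17, S39, and U17 hold, so Q1 follows (R4).
U30 would need V8 and S4 (R3), but V8 is never established. V8 would need Q1, U10, and U30 (R5), but U30 is never established.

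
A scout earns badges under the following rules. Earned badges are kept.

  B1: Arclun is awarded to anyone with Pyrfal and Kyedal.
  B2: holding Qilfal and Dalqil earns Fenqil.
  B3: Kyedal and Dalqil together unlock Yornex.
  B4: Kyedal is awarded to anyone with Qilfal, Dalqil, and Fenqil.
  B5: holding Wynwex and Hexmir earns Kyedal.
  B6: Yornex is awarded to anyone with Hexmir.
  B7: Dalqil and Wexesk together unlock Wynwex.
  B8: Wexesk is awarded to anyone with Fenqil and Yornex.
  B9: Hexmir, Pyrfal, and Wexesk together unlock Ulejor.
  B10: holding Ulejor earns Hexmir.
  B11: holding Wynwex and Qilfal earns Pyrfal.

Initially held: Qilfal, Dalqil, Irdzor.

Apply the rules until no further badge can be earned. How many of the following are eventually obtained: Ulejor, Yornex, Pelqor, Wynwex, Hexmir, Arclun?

3

With Qilfal and Dalqil, Fenqil is earned (B2).
With Qilfal, Dalqil, and Fenqil, Kyedal is earned (B4).
With Kyedal and Dalqil, Yornex is earned (B3).
With Fenqil and Yornex, Wexesk is earned (B8).
With Dalqil and Wexesk, Wynwex is earned (B7).
With Wynwex and Qilfal, Pyrfal is earned (B11).
With Pyrfal and Kyedal, Arclun is earned (B1).
Ulejor would need Hexmir, Pyrfal, and Wexesk (B9), but Hexmir is never earned.
Yornex: reached.
No rule produces Pelqor, and it is not given.
Wynwex: reached.
Hexmir would need Ulejor (B10), but Ulejor is never earned.
Arclun: reached.
Reached: Yornex, Wynwex, and Arclun — 3 of the 6.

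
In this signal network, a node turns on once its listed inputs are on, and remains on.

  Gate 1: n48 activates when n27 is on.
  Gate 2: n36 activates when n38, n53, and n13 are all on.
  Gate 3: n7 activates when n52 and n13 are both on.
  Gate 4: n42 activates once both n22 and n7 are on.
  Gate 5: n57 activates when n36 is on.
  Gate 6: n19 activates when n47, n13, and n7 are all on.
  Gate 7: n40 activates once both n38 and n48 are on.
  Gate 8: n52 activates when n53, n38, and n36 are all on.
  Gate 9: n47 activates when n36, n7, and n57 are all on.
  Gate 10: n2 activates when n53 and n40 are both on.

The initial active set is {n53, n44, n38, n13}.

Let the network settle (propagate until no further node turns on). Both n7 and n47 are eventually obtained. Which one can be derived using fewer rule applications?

n7

n7: Gate 2: n38, n53, and n13 on → n36 on. n53, n38, and n36 are on, so n52 activates (Gate 8). n52 and n13 are on, so n7 activates (Gate 3). [3 rule applications]
n47: Gate 2: n38, n53, and n13 on → n36 on. Gate 8: n53, n38, and n36 on → n52 on. n36 is on, so n57 activates (Gate 5). Gate 3: n52 and n13 on → n7 on. n36, n7, and n57 are on, so n47 activates (Gate 9). [5 rule applications]
n7 needs fewer.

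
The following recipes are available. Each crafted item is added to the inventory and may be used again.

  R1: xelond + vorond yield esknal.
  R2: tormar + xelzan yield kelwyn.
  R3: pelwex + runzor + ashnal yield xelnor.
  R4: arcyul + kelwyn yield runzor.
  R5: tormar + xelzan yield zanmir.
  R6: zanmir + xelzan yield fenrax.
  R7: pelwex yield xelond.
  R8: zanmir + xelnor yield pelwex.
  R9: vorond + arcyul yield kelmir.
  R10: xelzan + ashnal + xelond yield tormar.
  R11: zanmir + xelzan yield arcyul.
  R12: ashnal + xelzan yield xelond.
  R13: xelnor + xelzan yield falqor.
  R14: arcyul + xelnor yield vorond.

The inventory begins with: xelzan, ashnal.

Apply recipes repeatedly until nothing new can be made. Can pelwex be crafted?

pelwex would need zanmir and xelnor (R8), but xelnor is never obtained.

No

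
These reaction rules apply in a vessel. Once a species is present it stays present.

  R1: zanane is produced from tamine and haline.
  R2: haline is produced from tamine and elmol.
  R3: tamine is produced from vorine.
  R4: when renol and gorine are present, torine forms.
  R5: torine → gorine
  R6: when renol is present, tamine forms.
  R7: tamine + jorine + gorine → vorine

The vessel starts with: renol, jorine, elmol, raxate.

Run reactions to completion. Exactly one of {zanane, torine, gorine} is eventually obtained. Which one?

zanane

renol present → tamine forms (R6).
tamine and elmol present → haline forms (R2).
tamine and haline present → zanane forms (R1).
torine would need renol and gorine (R4), but gorine never forms. gorine would need torine (R5), but torine never forms.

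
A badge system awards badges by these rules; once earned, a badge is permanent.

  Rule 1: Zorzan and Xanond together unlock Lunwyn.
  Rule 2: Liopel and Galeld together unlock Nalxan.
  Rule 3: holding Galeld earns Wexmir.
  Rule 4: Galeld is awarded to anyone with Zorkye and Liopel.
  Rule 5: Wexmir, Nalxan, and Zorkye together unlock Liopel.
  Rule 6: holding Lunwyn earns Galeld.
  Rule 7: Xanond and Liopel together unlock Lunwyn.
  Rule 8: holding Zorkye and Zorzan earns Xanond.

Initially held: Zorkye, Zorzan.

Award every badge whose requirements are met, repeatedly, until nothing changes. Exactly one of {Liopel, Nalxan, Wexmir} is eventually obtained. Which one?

With Zorkye and Zorzan, Xanond is earned (Rule 8).
With Zorzan and Xanond, Lunwyn is earned (Rule 1).
With Lunwyn, Galeld is earned (Rule 6).
With Galeld, Wexmir is earned (Rule 3).
Liopel would need Wexmir, Nalxan, and Zorkye (Rule 5), but Nalxan is never earned. Nalxan would need Liopel and Galeld (Rule 2), but Liopel is never earned.

Wexmir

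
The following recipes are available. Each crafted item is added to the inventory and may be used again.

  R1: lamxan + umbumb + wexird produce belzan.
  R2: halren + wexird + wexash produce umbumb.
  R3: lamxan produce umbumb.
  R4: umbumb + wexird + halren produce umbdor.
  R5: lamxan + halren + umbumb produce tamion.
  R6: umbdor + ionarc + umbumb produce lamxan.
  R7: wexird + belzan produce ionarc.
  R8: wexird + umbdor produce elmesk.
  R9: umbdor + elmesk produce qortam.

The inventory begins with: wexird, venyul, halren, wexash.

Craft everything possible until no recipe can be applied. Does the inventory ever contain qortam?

Yes

Using R2, halren, wexird, and wexash make umbumb.
umbumb + wexird + halren → umbdor (R4).
wexird + umbdor → elmesk (R8).
Using R9, umbdor and elmesk make qortam.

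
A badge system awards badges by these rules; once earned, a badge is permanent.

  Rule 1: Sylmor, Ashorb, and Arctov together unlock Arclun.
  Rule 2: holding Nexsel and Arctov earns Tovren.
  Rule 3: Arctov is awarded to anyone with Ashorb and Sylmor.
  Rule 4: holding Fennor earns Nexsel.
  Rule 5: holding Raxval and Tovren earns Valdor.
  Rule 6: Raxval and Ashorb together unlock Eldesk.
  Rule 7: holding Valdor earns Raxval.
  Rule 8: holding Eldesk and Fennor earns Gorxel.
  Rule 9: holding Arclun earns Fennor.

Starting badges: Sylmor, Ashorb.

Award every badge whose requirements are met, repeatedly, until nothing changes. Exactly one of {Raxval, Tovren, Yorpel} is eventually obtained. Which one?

Tovren

With Ashorb and Sylmor, Arctov is earned (Rule 3).
With Sylmor, Ashorb, and Arctov, Arclun is earned (Rule 1).
With Arclun, Fennor is earned (Rule 9).
With Fennor, Nexsel is earned (Rule 4).
With Nexsel and Arctov, Tovren is earned (Rule 2).
Raxval would need Valdor (Rule 7), but Valdor is never earned. No rule produces Yorpel, and it is not given.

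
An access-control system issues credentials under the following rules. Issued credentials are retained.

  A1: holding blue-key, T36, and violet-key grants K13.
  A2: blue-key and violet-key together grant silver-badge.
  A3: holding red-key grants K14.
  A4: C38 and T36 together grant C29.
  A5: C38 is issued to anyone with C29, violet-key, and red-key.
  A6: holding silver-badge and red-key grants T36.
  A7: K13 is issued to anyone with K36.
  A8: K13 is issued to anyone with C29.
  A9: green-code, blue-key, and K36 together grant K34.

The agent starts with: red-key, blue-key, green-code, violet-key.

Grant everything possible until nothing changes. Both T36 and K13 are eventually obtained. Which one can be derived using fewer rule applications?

T36: Holding blue-key and violet-key grants silver-badge (A2). Holding silver-badge and red-key grants T36 (A6). [2 rule applications]
K13: Holding blue-key and violet-key grants silver-badge (A2). Holding silver-badge and red-key grants T36 (A6). Holding blue-key, T36, and violet-key grants K13 (A1). [3 rule applications]
T36 needs fewer.

T36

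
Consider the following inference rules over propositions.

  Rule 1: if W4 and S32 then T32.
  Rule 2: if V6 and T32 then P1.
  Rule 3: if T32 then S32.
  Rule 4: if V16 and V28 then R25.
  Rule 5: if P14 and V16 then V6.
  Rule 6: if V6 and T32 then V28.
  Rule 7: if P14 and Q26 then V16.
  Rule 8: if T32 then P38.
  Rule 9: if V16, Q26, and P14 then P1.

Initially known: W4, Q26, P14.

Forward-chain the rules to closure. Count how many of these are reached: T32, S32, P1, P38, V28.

1

P14 and Q26 hold, so V16 follows (Rule 7).
From V16, Q26, and P14, Rule 9 gives P1.
T32 would need W4 and S32 (Rule 1), but S32 is never established.
S32 would need T32 (Rule 3), but T32 is never established.
P1: reached.
P38 would need T32 (Rule 8), but T32 is never established.
V28 would need V6 and T32 (Rule 6), but T32 is never established.
Reached: P1 — 1 of the 5.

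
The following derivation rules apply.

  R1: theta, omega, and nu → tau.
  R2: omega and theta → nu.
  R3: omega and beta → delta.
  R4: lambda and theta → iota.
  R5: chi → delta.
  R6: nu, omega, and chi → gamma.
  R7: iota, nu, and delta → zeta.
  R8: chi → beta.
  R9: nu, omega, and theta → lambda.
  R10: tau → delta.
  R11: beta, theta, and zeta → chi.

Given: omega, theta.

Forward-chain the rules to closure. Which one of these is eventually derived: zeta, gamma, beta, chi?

omega and theta hold, so nu follows (R2).
From theta, omega, and nu, R1 gives tau.
nu, omega, and theta hold, so lambda follows (R9).
From tau, R10 gives delta.
lambda and theta hold, so iota follows (R4).
From iota, nu, and delta, R7 gives zeta.
gamma would need nu, omega, and chi (R6), but chi is never established. chi would need beta, theta, and zeta (R11), but beta is never established. beta would need chi (R8), but chi is never established.

zeta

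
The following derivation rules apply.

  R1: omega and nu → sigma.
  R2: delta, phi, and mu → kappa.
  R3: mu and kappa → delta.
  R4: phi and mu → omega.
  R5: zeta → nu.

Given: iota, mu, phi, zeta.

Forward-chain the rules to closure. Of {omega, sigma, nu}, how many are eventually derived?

3

From zeta, R5 gives nu.
From phi and mu, R4 gives omega.
omega and nu hold, so sigma follows (R1).
omega: reached.
sigma: reached.
nu: reached.
All 3 are reached.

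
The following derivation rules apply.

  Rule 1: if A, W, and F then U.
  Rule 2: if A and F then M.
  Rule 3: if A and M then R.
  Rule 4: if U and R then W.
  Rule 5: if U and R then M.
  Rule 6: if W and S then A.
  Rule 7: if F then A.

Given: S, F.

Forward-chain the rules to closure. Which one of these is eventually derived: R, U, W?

F holds, so A follows (Rule 7).
A and F hold, so M follows (Rule 2).
A and M hold, so R follows (Rule 3).
W would need U and R (Rule 4), but U is never established. U would need A, W, and F (Rule 1), but W is never established.

R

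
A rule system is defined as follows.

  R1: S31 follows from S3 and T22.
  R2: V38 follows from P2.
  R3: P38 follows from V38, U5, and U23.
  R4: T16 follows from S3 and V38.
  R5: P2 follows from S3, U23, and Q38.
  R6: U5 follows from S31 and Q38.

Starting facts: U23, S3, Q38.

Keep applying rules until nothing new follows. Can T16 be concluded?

Yes

From S3, U23, and Q38, R5 gives P2.
P2 holds, so V38 follows (R2).
From S3 and V38, R4 gives T16.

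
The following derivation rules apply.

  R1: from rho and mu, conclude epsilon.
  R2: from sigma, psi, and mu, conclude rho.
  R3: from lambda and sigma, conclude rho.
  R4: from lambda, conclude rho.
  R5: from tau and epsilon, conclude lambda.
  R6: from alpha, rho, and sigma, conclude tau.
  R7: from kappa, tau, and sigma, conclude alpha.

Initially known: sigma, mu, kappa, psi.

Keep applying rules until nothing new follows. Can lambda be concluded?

No

lambda would need tau and epsilon (R5), but tau is never established.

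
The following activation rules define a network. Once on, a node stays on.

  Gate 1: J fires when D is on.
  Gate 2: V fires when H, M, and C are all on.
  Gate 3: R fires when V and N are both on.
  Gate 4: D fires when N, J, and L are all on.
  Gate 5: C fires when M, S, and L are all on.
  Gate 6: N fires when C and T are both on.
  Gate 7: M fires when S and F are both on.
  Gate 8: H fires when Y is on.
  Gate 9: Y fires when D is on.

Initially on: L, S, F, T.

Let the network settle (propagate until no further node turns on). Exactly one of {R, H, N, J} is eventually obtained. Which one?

S and F are on, so M fires (Gate 7).
M, S, and L are on, so C fires (Gate 5).
C and T are on, so N fires (Gate 6).
R would need V and N (Gate 3), but V never turns on. H would need Y (Gate 8), but Y never turns on. J would need D (Gate 1), but D never turns on.

N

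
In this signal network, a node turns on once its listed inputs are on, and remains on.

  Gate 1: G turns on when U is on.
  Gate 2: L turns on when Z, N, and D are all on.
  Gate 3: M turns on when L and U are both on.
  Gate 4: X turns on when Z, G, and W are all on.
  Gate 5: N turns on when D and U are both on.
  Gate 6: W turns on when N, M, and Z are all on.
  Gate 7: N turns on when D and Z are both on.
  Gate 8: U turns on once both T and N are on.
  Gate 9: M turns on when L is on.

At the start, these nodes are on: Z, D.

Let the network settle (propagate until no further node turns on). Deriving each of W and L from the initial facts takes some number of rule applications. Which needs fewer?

L

L: Gate 7: D and Z on → N on. Gate 2: Z, N, and D on → L on. [2 rule applications]
W: Gate 7: D and Z on → N on. Gate 2: Z, N, and D on → L on. L is on, so M turns on (Gate 9). N, M, and Z are on, so W turns on (Gate 6). [4 rule applications]
L needs fewer.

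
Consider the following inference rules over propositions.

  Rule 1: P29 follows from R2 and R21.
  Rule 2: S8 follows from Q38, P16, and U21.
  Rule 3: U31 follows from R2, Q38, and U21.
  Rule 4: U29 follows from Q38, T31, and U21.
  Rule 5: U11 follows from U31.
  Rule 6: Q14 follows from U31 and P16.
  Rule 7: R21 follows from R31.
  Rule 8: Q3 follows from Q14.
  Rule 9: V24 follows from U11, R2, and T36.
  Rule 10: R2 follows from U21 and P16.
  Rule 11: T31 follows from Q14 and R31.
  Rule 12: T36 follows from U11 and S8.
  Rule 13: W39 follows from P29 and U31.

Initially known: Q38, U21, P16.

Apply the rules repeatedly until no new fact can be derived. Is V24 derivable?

Yes

From Q38, P16, and U21, Rule 2 gives S8.
From U21 and P16, Rule 10 gives R2.
R2, Q38, and U21 hold, so U31 follows (Rule 3).
From U31, Rule 5 gives U11.
From U11 and S8, Rule 12 gives T36.
From U11, R2, and T36, Rule 9 gives V24.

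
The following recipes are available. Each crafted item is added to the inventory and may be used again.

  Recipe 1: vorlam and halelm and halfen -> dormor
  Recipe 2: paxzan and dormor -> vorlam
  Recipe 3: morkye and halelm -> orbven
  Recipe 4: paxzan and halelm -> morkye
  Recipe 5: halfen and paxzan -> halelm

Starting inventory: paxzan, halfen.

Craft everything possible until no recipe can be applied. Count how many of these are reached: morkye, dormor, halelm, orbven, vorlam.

3

halfen and paxzan -> halelm (Recipe 5).
paxzan and halelm -> morkye (Recipe 4).
Using Recipe 3, morkye and halelm make orbven.
morkye: reached.
dormor would need vorlam, halelm, and halfen (Recipe 1), but vorlam is never obtained.
halelm: reached.
orbven: reached.
vorlam would need paxzan and dormor (Recipe 2), but dormor is never obtained.
Reached: morkye, halelm, and orbven — 3 of the 5.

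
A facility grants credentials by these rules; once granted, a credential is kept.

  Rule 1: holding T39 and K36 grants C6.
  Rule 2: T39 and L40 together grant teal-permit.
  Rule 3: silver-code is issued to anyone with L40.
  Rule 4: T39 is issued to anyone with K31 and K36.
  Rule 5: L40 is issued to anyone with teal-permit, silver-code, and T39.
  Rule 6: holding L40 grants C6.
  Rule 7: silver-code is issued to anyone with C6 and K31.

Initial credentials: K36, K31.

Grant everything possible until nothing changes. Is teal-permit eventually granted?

teal-permit would need T39 and L40 (Rule 2), but L40 is never granted.

No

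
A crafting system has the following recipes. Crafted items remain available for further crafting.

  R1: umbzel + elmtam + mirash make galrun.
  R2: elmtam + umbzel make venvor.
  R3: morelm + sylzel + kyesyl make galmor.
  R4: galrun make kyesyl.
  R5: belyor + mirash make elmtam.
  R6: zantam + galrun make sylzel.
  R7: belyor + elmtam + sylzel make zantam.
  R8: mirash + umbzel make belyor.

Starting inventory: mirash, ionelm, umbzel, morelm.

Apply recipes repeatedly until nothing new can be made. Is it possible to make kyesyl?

Yes

Using R8, mirash and umbzel make belyor.
Using R5, belyor and mirash make elmtam.
Using R1, umbzel, elmtam, and mirash make galrun.
galrun → kyesyl (R4).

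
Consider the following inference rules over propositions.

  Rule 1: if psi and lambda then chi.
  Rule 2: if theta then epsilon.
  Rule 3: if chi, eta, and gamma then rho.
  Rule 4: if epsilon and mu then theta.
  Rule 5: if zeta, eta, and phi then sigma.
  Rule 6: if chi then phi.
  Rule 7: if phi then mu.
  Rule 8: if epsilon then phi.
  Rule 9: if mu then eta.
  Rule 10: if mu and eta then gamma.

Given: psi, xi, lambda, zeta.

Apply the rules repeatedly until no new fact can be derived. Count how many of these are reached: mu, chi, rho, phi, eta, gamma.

From psi and lambda, Rule 1 gives chi.
chi holds, so phi follows (Rule 6).
From phi, Rule 7 gives mu.
mu holds, so eta follows (Rule 9).
From mu and eta, Rule 10 gives gamma.
chi, eta, and gamma hold, so rho follows (Rule 3).
mu: reached.
chi: reached.
rho: reached.
phi: reached.
eta: reached.
gamma: reached.
All 6 are reached.

6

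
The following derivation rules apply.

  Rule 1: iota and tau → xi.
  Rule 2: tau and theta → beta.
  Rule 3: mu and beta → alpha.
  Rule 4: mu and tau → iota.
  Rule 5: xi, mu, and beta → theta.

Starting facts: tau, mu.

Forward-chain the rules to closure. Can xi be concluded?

mu and tau hold, so iota follows (Rule 4).
iota and tau hold, so xi follows (Rule 1).

Yes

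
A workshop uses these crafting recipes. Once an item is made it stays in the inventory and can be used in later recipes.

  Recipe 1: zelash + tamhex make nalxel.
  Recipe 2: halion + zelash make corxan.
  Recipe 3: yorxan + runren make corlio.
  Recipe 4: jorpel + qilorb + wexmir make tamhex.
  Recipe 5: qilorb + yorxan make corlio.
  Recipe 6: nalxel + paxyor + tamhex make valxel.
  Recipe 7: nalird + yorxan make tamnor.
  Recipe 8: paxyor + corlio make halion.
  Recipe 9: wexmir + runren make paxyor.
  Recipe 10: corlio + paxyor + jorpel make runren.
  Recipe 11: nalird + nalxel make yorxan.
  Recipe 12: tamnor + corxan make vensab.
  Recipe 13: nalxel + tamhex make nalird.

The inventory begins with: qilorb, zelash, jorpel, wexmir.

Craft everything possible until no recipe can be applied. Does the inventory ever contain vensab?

vensab would need tamnor and corxan (Recipe 12), but corxan is never obtained.

No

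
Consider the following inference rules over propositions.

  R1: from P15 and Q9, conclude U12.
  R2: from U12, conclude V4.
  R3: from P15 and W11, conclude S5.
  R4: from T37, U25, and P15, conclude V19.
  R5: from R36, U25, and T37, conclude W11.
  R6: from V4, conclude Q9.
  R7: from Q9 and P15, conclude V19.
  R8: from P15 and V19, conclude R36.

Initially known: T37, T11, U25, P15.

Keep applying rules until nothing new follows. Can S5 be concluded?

Yes

T37, U25, and P15 hold, so V19 follows (R4).
P15 and V19 hold, so R36 follows (R8).
From R36, U25, and T37, R5 gives W11.
From P15 and W11, R3 gives S5.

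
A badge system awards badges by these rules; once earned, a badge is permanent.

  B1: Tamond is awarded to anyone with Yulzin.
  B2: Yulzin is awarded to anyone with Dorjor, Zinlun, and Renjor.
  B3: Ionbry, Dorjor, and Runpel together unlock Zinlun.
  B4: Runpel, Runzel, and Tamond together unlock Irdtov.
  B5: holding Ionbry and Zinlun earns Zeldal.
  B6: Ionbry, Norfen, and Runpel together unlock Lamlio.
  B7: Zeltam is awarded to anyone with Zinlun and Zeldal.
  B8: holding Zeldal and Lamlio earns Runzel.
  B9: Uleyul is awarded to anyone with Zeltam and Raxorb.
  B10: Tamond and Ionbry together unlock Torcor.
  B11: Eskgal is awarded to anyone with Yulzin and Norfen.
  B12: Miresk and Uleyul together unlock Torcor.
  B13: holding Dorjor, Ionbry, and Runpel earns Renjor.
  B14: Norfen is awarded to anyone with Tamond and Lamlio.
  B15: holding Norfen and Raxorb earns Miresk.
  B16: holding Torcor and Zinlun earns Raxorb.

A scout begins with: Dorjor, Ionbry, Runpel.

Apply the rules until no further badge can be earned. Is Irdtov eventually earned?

No

Irdtov would need Runpel, Runzel, and Tamond (B4), but Runzel is never earned.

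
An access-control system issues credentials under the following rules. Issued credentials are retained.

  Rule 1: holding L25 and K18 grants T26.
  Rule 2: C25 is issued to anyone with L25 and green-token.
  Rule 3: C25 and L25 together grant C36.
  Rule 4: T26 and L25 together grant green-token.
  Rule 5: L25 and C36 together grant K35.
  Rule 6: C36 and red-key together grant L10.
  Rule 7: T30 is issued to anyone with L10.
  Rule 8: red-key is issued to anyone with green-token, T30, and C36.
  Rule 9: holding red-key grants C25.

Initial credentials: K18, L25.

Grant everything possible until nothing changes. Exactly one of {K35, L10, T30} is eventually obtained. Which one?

K35

Holding L25 and K18 grants T26 (Rule 1).
Holding T26 and L25 grants green-token (Rule 4).
Holding L25 and green-token grants C25 (Rule 2).
Holding C25 and L25 grants C36 (Rule 3).
Holding L25 and C36 grants K35 (Rule 5).
L10 would need C36 and red-key (Rule 6), but red-key is never granted. T30 would need L10 (Rule 7), but L10 is never granted.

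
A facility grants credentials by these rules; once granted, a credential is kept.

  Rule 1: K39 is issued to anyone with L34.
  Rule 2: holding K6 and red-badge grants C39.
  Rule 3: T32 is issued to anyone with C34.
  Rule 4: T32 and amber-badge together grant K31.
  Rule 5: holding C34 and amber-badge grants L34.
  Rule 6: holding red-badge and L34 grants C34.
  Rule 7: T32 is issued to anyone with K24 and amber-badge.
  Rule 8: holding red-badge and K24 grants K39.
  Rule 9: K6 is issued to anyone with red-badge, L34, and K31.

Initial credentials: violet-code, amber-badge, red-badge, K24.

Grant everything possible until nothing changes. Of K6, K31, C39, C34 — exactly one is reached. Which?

K31

Holding K24 and amber-badge grants T32 (Rule 7).
Holding T32 and amber-badge grants K31 (Rule 4).
K6 would need red-badge, L34, and K31 (Rule 9), but L34 is never granted. C39 would need K6 and red-badge (Rule 2), but K6 is never granted. C34 would need red-badge and L34 (Rule 6), but L34 is never granted.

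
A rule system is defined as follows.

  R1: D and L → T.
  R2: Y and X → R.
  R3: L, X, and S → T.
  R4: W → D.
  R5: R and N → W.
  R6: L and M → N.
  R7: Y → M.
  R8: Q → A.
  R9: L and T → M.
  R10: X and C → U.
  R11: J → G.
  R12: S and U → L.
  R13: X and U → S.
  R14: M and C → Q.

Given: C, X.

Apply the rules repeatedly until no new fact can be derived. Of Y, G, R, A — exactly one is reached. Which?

A

X and C hold, so U follows (R10).
From X and U, R13 gives S.
From S and U, R12 gives L.
From L, X, and S, R3 gives T.
L and T hold, so M follows (R9).
From M and C, R14 gives Q.
Q holds, so A follows (R8).
No rule produces Y, and it is not given. R would need Y and X (R2), but Y is never established. G would need J (R11), but J is never established.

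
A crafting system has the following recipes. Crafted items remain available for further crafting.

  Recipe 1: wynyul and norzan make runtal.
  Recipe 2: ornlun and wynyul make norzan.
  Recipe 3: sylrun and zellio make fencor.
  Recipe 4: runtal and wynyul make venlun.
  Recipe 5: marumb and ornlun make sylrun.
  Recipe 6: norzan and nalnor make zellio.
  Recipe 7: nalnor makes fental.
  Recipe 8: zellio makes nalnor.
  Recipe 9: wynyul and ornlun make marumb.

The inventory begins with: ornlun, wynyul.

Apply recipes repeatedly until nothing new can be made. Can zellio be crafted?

zellio would need norzan and nalnor (Recipe 6), but nalnor is never obtained.

No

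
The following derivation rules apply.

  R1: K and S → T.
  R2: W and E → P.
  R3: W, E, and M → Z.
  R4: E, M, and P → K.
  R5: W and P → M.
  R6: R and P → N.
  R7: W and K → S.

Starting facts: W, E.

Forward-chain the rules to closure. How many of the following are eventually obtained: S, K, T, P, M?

5

W and E hold, so P follows (R2).
From W and P, R5 gives M.
From E, M, and P, R4 gives K.
From W and K, R7 gives S.
K and S hold, so T follows (R1).
S: reached.
K: reached.
T: reached.
P: reached.
M: reached.
All 5 are reached.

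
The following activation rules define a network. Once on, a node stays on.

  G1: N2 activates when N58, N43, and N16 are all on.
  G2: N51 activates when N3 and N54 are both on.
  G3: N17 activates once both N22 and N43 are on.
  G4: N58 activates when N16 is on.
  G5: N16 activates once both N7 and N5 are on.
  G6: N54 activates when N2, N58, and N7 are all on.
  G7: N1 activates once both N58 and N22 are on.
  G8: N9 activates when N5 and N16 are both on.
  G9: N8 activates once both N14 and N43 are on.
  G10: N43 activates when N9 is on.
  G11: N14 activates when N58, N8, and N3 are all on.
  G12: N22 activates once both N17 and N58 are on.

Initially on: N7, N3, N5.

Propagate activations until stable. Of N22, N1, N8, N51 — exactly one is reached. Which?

G5: N7 and N5 on → N16 on.
N5 and N16 are on, so N9 activates (G8).
N16 is on, so N58 activates (G4).
G10: N9 on → N43 on.
G1: N58, N43, and N16 on → N2 on.
G6: N2, N58, and N7 on → N54 on.
G2: N3 and N54 on → N51 on.
N1 would need N58 and N22 (G7), but N22 never turns on. N8 would need N14 and N43 (G9), but N14 never turns on. N22 would need N17 and N58 (G12), but N17 never turns on.

N51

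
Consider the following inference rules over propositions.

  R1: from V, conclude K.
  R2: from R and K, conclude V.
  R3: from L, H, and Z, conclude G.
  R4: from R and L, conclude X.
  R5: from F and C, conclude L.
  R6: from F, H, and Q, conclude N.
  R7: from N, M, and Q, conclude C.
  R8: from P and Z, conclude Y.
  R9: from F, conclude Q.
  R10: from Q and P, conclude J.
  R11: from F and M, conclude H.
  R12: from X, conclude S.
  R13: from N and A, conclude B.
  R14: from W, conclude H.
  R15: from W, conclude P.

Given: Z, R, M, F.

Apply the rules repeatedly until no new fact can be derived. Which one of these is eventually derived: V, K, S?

From F and M, R11 gives H.
From F, R9 gives Q.
From F, H, and Q, R6 gives N.
From N, M, and Q, R7 gives C.
From F and C, R5 gives L.
From R and L, R4 gives X.
X holds, so S follows (R12).
K would need V (R1), but V is never established. V would need R and K (R2), but K is never established.

S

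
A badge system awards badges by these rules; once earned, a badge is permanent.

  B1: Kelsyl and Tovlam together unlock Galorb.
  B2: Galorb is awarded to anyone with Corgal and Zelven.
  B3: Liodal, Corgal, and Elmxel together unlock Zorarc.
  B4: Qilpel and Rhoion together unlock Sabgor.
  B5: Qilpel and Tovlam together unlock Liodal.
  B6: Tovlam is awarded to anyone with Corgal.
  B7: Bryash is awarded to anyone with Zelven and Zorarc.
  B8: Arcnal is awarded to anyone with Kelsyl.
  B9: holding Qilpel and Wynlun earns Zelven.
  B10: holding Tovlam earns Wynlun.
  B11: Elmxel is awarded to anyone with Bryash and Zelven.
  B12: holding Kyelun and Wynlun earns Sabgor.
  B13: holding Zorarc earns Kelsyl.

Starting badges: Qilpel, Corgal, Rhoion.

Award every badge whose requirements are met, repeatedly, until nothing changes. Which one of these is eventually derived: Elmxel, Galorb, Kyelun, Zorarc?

With Corgal, Tovlam is earned (B6).
With Tovlam, Wynlun is earned (B10).
With Qilpel and Wynlun, Zelven is earned (B9).
With Corgal and Zelven, Galorb is earned (B2).
Elmxel would need Bryash and Zelven (B11), but Bryash is never earned. Zorarc would need Liodal, Corgal, and Elmxel (B3), but Elmxel is never earned. No rule produces Kyelun, and it is not given.

Galorb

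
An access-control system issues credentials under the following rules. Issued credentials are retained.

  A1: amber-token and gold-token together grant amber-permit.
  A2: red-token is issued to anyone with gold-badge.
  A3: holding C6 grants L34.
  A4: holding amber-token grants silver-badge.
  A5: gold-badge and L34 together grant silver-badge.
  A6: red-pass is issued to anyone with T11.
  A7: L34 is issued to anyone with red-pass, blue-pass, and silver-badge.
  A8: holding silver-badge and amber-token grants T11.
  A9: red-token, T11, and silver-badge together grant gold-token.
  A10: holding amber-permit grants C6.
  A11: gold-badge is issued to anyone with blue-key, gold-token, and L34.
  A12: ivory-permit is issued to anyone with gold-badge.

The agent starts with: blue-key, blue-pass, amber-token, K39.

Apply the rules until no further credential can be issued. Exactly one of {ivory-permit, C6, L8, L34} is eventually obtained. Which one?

L34

Holding amber-token grants silver-badge (A4).
Holding silver-badge and amber-token grants T11 (A8).
Holding T11 grants red-pass (A6).
Holding red-pass, blue-pass, and silver-badge grants L34 (A7).
No rule produces L8, and it is not given. C6 would need amber-permit (A10), but amber-permit is never granted. ivory-permit would need gold-badge (A12), but gold-badge is never granted.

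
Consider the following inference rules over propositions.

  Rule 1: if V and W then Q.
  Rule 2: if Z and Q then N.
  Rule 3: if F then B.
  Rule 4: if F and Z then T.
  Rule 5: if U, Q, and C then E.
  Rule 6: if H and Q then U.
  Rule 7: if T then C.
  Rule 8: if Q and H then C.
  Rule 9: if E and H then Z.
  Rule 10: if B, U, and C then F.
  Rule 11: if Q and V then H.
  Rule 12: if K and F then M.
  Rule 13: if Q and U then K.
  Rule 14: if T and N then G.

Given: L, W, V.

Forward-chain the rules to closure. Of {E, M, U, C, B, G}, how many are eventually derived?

From V and W, Rule 1 gives Q.
Q and V hold, so H follows (Rule 11).
H and Q hold, so U follows (Rule 6).
Q and H hold, so C follows (Rule 8).
From U, Q, and C, Rule 5 gives E.
E: reached.
M would need K and F (Rule 12), but F is never established.
U: reached.
C: reached.
B would need F (Rule 3), but F is never established.
G would need T and N (Rule 14), but T is never established.
Reached: E, U, and C — 3 of the 6.

3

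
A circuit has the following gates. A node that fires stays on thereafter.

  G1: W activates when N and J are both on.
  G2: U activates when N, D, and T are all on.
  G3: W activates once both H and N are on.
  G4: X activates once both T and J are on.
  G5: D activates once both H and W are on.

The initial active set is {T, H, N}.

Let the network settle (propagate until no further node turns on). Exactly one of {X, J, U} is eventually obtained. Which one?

U

H and N are on, so W activates (G3).
H and W are on, so D activates (G5).
G2: N, D, and T on → U on.
No rule produces J, and it is not given. X would need T and J (G4), but J never turns on.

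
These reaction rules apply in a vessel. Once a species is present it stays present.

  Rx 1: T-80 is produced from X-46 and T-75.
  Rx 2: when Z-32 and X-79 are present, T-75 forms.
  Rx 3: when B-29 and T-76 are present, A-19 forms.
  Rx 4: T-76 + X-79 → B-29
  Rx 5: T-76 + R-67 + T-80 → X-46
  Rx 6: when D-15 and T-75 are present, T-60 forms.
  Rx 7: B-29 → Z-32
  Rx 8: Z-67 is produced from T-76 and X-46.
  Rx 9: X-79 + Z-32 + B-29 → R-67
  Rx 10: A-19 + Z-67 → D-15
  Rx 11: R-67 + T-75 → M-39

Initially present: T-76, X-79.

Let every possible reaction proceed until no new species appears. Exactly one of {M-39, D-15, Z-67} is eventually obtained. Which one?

M-39

T-76 and X-79 present → B-29 forms (Rx 4).
B-29 present → Z-32 forms (Rx 7).
X-79, Z-32, and B-29 present → R-67 forms (Rx 9).
Z-32 and X-79 present → T-75 forms (Rx 2).
R-67 and T-75 present → M-39 forms (Rx 11).
D-15 would need A-19 and Z-67 (Rx 10), but Z-67 never forms. Z-67 would need T-76 and X-46 (Rx 8), but X-46 never forms.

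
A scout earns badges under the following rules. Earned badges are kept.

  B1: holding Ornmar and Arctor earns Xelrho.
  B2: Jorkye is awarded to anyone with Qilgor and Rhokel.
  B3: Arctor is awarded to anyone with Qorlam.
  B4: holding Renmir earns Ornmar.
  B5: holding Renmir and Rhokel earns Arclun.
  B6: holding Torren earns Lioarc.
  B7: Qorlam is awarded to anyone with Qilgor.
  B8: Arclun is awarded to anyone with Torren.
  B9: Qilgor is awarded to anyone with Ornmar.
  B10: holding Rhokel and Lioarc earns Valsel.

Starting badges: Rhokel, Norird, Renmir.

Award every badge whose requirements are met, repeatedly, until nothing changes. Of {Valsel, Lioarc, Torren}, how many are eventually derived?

0

Valsel would need Rhokel and Lioarc (B10), but Lioarc is never earned.
Lioarc would need Torren (B6), but Torren is never earned.
No rule produces Torren, and it is not given.
None of the 3 are reached.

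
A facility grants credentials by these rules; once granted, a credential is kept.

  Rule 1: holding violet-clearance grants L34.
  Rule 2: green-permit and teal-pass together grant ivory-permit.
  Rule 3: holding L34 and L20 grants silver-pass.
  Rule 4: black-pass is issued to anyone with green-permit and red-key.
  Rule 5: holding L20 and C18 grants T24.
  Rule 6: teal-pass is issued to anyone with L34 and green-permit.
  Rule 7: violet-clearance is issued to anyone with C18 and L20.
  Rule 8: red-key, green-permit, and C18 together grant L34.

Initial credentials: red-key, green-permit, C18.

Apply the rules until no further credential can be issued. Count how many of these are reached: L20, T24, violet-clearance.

No rule produces L20, and it is not given.
T24 would need L20 and C18 (Rule 5), but L20 is never granted.
violet-clearance would need C18 and L20 (Rule 7), but L20 is never granted.
None of the 3 are reached.

0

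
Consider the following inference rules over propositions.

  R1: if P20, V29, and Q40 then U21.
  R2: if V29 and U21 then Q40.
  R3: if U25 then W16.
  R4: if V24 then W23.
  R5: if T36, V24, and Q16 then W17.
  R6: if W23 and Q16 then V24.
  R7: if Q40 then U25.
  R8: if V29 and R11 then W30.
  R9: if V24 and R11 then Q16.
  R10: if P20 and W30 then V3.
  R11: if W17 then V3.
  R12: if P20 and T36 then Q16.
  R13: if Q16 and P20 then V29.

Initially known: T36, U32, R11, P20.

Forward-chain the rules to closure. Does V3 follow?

From P20 and T36, R12 gives Q16.
Q16 and P20 hold, so V29 follows (R13).
V29 and R11 hold, so W30 follows (R8).
P20 and W30 hold, so V3 follows (R10).

Yes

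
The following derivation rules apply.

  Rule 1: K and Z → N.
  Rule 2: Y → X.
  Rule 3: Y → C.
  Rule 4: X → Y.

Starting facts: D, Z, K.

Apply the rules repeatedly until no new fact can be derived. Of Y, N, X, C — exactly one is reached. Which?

K and Z hold, so N follows (Rule 1).
X would need Y (Rule 2), but Y is never established. Y would need X (Rule 4), but X is never established. C would need Y (Rule 3), but Y is never established.

N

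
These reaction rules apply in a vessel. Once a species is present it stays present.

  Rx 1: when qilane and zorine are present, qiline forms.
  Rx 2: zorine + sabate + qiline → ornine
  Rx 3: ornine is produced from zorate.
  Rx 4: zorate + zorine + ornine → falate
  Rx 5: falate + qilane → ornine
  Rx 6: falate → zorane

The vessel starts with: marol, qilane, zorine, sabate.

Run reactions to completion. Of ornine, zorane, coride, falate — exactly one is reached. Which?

qilane and zorine present → qiline forms (Rx 1).
zorine, sabate, and qiline present → ornine forms (Rx 2).
falate would need zorate, zorine, and ornine (Rx 4), but zorate never forms. zorane would need falate (Rx 6), but falate never forms. No rule produces coride, and it is not given.

ornine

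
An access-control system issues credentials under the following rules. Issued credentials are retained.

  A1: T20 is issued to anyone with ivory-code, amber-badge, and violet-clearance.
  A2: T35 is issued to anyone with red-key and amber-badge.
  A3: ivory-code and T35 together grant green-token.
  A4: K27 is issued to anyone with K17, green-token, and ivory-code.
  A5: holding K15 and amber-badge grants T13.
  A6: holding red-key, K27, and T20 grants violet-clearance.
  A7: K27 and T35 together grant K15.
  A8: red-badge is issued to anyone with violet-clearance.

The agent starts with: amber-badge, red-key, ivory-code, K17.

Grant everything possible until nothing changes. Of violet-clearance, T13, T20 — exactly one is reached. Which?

T13

Holding red-key and amber-badge grants T35 (A2).
Holding ivory-code and T35 grants green-token (A3).
Holding K17, green-token, and ivory-code grants K27 (A4).
Holding K27 and T35 grants K15 (A7).
Holding K15 and amber-badge grants T13 (A5).
violet-clearance would need red-key, K27, and T20 (A6), but T20 is never granted. T20 would need ivory-code, amber-badge, and violet-clearance (A1), but violet-clearance is never granted.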